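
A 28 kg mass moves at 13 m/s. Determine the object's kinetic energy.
KE = ½mv² = ½(28)(13)² = 2366.0 J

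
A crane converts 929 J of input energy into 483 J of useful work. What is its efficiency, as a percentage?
η = W_out/W_in = 483/929 = 51.99%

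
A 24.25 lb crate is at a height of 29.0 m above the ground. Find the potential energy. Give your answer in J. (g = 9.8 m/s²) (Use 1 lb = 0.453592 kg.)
Convert to SI: m = 10.9996 kg, h = 29.0 m
PE = mgh = (10.9996)(9.8)(29.0) = 3126 J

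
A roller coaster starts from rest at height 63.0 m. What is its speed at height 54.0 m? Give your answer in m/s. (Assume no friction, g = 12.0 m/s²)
mgh₁ = mgh₂ + ½mv² ⇒ v = √(2g(h₁−h₂)) = √(2·12.0·9.0) = 14.7 m/s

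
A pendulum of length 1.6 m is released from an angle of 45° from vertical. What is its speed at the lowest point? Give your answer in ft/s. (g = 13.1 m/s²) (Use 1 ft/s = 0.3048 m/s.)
h = L(1 − cosθ) = 1.6(1 − cos45°) = 0.468629 m
v = √(2gh) = √(2·13.1·0.468629) = 3.50401 m/s = 11.5 ft/s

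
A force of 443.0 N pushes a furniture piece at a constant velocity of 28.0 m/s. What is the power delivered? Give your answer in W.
P = Fv = (443.0)(28.0) = 12400 W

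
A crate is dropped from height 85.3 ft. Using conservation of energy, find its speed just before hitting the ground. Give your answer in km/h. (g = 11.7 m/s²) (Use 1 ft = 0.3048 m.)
Convert to SI: h = 25.9994 m
mgh = ½mv² ⇒ v = √(2gh) = √(2·11.7·25.9994) = 24.6655 m/s = 88.8 km/h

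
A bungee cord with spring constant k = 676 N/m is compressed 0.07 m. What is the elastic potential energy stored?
PE = ½kx² = ½(676)(0.07)² = 1.656 J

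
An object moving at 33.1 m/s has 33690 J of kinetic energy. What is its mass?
m = 2·KE/v² = 2·33690/(33.1)² = 61.5 kg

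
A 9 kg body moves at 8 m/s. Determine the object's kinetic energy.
KE = ½mv² = ½(9)(8)² = 288.0 J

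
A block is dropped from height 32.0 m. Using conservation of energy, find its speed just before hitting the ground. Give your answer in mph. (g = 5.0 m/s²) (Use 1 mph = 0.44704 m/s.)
mgh = ½mv² ⇒ v = √(2gh) = √(2·5.0·32.0) = 17.8885 m/s = 40.02 mph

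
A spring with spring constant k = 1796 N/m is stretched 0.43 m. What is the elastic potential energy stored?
PE = ½kx² = ½(1796)(0.43)² = 166.0 J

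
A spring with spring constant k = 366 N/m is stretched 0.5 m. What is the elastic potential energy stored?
PE = ½kx² = ½(366)(0.5)² = 45.75 J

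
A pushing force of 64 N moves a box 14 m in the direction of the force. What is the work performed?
W = F·d = (64)(14) = 896.0 J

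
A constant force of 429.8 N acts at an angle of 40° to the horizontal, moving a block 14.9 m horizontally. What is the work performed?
W = F·d·cosθ = (429.8)(14.9)cos(40°) = 4906 J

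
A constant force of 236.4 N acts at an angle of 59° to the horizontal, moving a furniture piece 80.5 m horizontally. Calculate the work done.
W = F·d·cosθ = (236.4)(80.5)cos(59°) = 9801 J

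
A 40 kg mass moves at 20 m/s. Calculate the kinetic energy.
KE = ½mv² = ½(40)(20)² = 8000.0 J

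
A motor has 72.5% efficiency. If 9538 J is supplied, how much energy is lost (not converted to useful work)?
W_lost = W_in(1 − η) = 9538·(1 − 0.725) = 2623 J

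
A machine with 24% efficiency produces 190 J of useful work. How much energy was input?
W_in = W_out/η = 190/0.24 = 791.7 J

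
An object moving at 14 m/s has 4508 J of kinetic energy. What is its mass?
m = 2·KE/v² = 2·4508/(14)² = 46.0 kg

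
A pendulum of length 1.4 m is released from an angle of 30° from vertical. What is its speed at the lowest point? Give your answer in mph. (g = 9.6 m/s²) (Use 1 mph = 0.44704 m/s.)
h = L(1 − cosθ) = 1.4(1 − cos30°) = 0.187564 m
v = √(2gh) = √(2·9.6·0.187564) = 1.89769 m/s = 4.245 mph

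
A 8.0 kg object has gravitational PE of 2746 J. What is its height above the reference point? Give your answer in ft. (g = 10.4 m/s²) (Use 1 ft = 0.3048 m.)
h = PE/(mg) = 2746.0/(8.0·10.4) = 33.0048 m = 108.3 ft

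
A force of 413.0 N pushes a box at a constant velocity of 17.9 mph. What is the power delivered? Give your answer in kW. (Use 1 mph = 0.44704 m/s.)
Convert to SI: F = 413.0 N, v = 8.00202 m/s
P = Fv = (413.0)(8.00202) = 3304.83 W = 3.305 kW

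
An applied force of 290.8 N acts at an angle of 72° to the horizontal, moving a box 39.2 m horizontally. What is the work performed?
W = F·d·cosθ = (290.8)(39.2)cos(72°) = 3523 J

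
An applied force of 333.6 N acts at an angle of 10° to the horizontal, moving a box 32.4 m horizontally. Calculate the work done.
W = F·d·cosθ = (333.6)(32.4)cos(10°) = 10640 J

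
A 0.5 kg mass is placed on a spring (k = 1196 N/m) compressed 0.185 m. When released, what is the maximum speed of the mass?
½kx² = ½mv² ⇒ v = x√(k/m) = (0.185)√(1196/0.5) = 9.048 m/s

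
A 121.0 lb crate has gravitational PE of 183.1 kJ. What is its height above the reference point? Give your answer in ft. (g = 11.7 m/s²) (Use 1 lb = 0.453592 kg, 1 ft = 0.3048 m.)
Convert to SI: m = 54.8846 kg, PE = 183100 J
h = PE/(mg) = 183100/(54.8846·11.7) = 285.136 m = 935.5 ft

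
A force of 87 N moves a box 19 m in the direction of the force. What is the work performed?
W = F·d = (87)(19) = 1653 J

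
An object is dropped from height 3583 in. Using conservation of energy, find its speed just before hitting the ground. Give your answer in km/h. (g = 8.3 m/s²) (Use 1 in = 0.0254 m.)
Convert to SI: h = 91.0082 m
mgh = ½mv² ⇒ v = √(2gh) = √(2·8.3·91.0082) = 38.8682 m/s = 139.9 km/h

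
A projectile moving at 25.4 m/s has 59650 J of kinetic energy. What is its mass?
m = 2·KE/v² = 2·59650/(25.4)² = 184.9 kg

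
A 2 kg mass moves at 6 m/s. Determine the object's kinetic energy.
KE = ½mv² = ½(2)(6)² = 36.0 J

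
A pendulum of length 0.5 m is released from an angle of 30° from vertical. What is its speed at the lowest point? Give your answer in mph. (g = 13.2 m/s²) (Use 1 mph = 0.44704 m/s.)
h = L(1 − cosθ) = 0.5(1 − cos30°) = 0.0669873 m
v = √(2gh) = √(2·13.2·0.0669873) = 1.32984 m/s = 2.975 mph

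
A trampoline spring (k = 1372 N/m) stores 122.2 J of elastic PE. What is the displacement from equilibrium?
x = √(2·PE/k) = √(2·122.2/1372) = 0.4221 m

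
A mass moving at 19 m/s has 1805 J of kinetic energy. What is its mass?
m = 2·KE/v² = 2·1805/(19)² = 10.0 kg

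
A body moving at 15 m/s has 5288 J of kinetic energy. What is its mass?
m = 2·KE/v² = 2·5288/(15)² = 47.0 kg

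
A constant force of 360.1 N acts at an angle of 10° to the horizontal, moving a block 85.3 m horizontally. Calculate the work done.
W = F·d·cosθ = (360.1)(85.3)cos(10°) = 30250 J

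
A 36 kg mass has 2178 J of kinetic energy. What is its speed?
v = √(2·KE/m) = √(2·2178/36) = 11.0 m/s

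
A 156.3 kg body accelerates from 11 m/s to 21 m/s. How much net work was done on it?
W = ΔKE = ½m(v₂² − v₁²) = ½(156.3)(21² − 11²) = 25008.0 J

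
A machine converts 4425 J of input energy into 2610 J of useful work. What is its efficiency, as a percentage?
η = W_out/W_in = 2610/4425 = 58.98%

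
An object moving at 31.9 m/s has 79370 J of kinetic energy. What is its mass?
m = 2·KE/v² = 2·79370/(31.9)² = 156.0 kg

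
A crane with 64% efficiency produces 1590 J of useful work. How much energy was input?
W_in = W_out/η = 1590/0.64 = 2484 J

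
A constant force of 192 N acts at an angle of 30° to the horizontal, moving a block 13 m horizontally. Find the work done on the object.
W = F·d·cosθ = (192)(13)cos(30°) = 2162 J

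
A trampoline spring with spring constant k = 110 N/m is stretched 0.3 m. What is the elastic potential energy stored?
PE = ½kx² = ½(110)(0.3)² = 4.95 J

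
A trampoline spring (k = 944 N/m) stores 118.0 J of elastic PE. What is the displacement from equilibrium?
x = √(2·PE/k) = √(2·118.0/944) = 0.5 m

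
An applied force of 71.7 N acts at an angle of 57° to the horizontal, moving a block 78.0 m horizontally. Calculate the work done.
W = F·d·cosθ = (71.7)(78.0)cos(57°) = 3046 J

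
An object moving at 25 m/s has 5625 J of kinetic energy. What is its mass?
m = 2·KE/v² = 2·5625/(25)² = 18.0 kg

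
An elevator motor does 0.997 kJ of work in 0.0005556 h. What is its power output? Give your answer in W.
Convert to SI: W = 997.0 J, t = 2.00016 s
P = W/t = 997.0/2.00016 = 498.5 W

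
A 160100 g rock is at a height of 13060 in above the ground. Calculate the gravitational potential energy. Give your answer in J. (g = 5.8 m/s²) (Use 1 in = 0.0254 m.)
Convert to SI: m = 160.1 kg, h = 331.724 m
PE = mgh = (160.1)(5.8)(331.724) = 308000 J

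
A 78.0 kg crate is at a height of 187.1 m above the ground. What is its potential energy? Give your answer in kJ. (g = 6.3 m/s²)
PE = mgh = (78.0)(6.3)(187.1) = 91940.9 J = 91.94 kJ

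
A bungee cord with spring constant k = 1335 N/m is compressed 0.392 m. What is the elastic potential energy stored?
PE = ½kx² = ½(1335)(0.392)² = 102.6 J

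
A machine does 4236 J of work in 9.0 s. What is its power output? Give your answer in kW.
P = W/t = 4236.0/9.0 = 470.667 W = 0.4707 kW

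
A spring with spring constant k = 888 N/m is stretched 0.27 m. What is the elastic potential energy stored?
PE = ½kx² = ½(888)(0.27)² = 32.37 J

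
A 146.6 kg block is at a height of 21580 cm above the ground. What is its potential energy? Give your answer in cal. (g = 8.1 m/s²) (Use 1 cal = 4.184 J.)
Convert to SI: m = 146.6 kg, h = 215.8 m
PE = mgh = (146.6)(8.1)(215.8) = 256254 J = 61250 cal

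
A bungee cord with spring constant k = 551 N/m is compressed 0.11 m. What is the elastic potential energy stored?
PE = ½kx² = ½(551)(0.11)² = 3.334 J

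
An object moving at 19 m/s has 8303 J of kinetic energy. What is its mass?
m = 2·KE/v² = 2·8303/(19)² = 46.0 kg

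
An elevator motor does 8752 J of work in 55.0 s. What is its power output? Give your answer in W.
P = W/t = 8752.0/55.0 = 159.1 W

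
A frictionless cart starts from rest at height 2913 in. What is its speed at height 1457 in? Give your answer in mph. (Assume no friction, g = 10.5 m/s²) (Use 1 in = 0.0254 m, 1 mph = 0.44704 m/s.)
Convert to SI: h₁−h₂ = 36.9824 m
mgh₁ = mgh₂ + ½mv² ⇒ v = √(2g(h₁−h₂)) = √(2·10.5·36.9824) = 27.8681 m/s = 62.34 mph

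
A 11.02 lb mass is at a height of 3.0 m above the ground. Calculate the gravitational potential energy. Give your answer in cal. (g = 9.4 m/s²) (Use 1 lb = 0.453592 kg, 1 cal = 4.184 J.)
Convert to SI: m = 4.99858 kg, h = 3.0 m
PE = mgh = (4.99858)(9.4)(3.0) = 140.96 J = 33.69 cal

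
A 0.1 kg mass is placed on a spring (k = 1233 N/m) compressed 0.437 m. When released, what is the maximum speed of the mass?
½kx² = ½mv² ⇒ v = x√(k/m) = (0.437)√(1233/0.1) = 48.52 m/s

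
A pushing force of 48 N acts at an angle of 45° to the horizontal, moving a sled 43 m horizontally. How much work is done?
W = F·d·cosθ = (48)(43)cos(45°) = 1459 J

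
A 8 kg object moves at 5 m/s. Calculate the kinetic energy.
KE = ½mv² = ½(8)(5)² = 100.0 J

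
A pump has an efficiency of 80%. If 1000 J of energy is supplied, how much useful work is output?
W_out = η·W_in = 0.8·1000 = 800.0 J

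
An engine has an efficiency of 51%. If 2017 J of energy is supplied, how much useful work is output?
W_out = η·W_in = 0.51·2017 = 1028.67 J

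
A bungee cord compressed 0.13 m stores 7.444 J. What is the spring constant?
k = 2·PE/x² = 2·7.444/(0.13)² = 880.9 N/m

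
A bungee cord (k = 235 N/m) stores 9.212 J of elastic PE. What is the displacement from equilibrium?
x = √(2·PE/k) = √(2·9.212/235) = 0.28 m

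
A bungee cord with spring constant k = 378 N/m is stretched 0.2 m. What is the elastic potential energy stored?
PE = ½kx² = ½(378)(0.2)² = 7.56 J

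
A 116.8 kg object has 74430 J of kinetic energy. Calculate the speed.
v = √(2·KE/m) = √(2·74430/116.8) = 35.7 m/s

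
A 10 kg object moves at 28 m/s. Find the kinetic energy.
KE = ½mv² = ½(10)(28)² = 3920.0 J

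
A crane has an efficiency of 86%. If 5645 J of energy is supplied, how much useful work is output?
W_out = η·W_in = 0.86·5645 = 4854.7 J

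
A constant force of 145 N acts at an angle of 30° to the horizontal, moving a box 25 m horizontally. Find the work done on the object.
W = F·d·cosθ = (145)(25)cos(30°) = 3139 J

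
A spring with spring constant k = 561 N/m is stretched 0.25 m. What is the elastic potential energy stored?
PE = ½kx² = ½(561)(0.25)² = 17.53 J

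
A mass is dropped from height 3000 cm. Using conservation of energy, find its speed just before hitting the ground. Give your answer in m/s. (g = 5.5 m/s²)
Convert to SI: h = 30.0 m
mgh = ½mv² ⇒ v = √(2gh) = √(2·5.5·30.0) = 18.17 m/s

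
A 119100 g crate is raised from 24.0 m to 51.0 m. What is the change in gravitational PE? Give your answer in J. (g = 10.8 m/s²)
Convert to SI: m = 119.1 kg, Δh = 27.0 m
ΔPE = mgΔh = (119.1)(10.8)(27.0) = 34730 J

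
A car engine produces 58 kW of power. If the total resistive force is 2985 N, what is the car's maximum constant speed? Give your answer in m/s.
P = Fv ⇒ v = P/F = 58000 W/2985.0 N = 19.43 m/s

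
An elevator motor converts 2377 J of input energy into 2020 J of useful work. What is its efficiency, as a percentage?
η = W_out/W_in = 2020/2377 = 84.98%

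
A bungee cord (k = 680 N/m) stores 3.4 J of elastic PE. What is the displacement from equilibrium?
x = √(2·PE/k) = √(2·3.4/680) = 0.1 m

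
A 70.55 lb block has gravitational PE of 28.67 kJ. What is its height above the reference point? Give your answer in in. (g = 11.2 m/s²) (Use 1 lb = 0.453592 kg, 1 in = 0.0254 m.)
Convert to SI: m = 32.0009 kg, PE = 28670.0 J
h = PE/(mg) = 28670.0/(32.0009·11.2) = 79.9921 m = 3149 in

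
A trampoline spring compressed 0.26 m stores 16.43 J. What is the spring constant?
k = 2·PE/x² = 2·16.43/(0.26)² = 486.1 N/m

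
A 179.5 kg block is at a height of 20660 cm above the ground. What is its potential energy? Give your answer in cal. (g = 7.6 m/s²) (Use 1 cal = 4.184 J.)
Convert to SI: m = 179.5 kg, h = 206.6 m
PE = mgh = (179.5)(7.6)(206.6) = 281844 J = 67360 cal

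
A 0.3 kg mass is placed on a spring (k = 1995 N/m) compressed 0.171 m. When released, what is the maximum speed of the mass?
½kx² = ½mv² ⇒ v = x√(k/m) = (0.171)√(1995/0.3) = 13.94 m/s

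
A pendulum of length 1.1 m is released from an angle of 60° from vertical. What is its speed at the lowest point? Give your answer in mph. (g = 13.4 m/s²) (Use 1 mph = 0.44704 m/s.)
h = L(1 − cosθ) = 1.1(1 − cos60°) = 0.55 m
v = √(2gh) = √(2·13.4·0.55) = 3.83927 m/s = 8.588 mph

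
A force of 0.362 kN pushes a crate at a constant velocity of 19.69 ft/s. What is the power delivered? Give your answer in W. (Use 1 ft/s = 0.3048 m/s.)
Convert to SI: F = 362.0 N, v = 6.00151 m/s
P = Fv = (362.0)(6.00151) = 2173 W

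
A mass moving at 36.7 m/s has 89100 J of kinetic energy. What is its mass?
m = 2·KE/v² = 2·89100/(36.7)² = 132.3 kg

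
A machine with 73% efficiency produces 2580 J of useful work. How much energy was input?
W_in = W_out/η = 2580/0.73 = 3534 J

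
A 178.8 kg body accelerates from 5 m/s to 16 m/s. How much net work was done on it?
W = ΔKE = ½m(v₂² − v₁²) = ½(178.8)(16² − 5²) = 20651.4 J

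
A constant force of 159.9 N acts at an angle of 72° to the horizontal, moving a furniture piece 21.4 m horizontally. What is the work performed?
W = F·d·cosθ = (159.9)(21.4)cos(72°) = 1057 J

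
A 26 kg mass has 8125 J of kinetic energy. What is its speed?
v = √(2·KE/m) = √(2·8125/26) = 25.0 m/s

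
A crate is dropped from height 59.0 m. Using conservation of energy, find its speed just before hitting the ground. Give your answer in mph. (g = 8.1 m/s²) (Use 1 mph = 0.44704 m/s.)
mgh = ½mv² ⇒ v = √(2gh) = √(2·8.1·59.0) = 30.916 m/s = 69.16 mph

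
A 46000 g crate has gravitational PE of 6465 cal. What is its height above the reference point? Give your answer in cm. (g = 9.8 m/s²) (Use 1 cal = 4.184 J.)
Convert to SI: m = 46.0 kg, PE = 27049.6 J
h = PE/(mg) = 27049.6/(46.0·9.8) = 60.0035 m = 6000 cm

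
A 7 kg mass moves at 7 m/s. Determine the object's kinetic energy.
KE = ½mv² = ½(7)(7)² = 171.5 J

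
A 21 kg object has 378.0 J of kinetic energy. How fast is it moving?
v = √(2·KE/m) = √(2·378.0/21) = 6.0 m/s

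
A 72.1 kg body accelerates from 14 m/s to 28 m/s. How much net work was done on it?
W = ΔKE = ½m(v₂² − v₁²) = ½(72.1)(28² − 14²) = 21197.4 J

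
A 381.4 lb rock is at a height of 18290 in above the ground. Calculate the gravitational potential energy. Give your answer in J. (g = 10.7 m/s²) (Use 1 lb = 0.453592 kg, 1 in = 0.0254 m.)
Convert to SI: m = 173.0 kg, h = 464.566 m
PE = mgh = (173.0)(10.7)(464.566) = 860000 J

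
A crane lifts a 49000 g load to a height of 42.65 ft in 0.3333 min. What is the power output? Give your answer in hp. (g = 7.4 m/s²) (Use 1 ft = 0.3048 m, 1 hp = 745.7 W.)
Convert to SI: m = 49.0 kg, h = 12.9997 m, t = 19.998 s
P = mgh/t = (49.0)(7.4)(12.9997)/19.998 = 235.708 W = 0.3161 hp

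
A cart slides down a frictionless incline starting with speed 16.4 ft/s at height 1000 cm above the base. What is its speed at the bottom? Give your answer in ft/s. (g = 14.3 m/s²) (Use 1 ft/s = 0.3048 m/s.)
Convert to SI: v₀ = 4.99872 m/s, h = 10.0 m
½mv₀² + mgh = ½mv² ⇒ v = √(v₀² + 2gh) = √(4.99872² + 2·14.3·10.0) = 17.6348 m/s = 57.86 ft/s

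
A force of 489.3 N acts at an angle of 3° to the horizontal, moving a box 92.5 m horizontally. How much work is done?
W = F·d·cosθ = (489.3)(92.5)cos(3°) = 45200 J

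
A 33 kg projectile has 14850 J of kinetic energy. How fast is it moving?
v = √(2·KE/m) = √(2·14850/33) = 30.0 m/s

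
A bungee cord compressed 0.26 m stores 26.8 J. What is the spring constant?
k = 2·PE/x² = 2·26.8/(0.26)² = 792.9 N/m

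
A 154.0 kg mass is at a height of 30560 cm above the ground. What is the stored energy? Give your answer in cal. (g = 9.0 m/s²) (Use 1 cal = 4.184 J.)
Convert to SI: m = 154.0 kg, h = 305.6 m
PE = mgh = (154.0)(9.0)(305.6) = 423562 J = 101200 cal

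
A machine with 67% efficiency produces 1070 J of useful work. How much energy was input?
W_in = W_out/η = 1070/0.67 = 1597 J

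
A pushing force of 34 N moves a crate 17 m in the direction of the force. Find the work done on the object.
W = F·d = (34)(17) = 578.0 J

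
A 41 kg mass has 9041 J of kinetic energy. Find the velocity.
v = √(2·KE/m) = √(2·9041/41) = 21.0 m/s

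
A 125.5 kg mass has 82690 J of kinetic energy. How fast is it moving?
v = √(2·KE/m) = √(2·82690/125.5) = 36.3 m/s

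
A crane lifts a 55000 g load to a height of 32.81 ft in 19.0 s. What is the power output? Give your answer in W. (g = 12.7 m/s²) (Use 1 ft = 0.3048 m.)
Convert to SI: m = 55.0 kg, h = 10.0005 m, t = 19.0 s
P = mgh/t = (55.0)(12.7)(10.0005)/19.0 = 367.6 W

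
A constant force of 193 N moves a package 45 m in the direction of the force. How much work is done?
W = F·d = (193)(45) = 8685 J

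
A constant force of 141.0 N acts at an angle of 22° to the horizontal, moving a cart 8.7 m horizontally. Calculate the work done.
W = F·d·cosθ = (141.0)(8.7)cos(22°) = 1137 J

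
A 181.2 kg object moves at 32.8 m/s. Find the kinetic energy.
KE = ½mv² = ½(181.2)(32.8)² = 97470 J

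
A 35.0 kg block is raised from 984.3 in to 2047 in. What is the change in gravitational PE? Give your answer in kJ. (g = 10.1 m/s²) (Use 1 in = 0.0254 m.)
Convert to SI: m = 35.0 kg, Δh = 26.9926 m
ΔPE = mgΔh = (35.0)(10.1)(26.9926) = 9541.88 J = 9.542 kJ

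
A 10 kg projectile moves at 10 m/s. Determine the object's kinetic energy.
KE = ½mv² = ½(10)(10)² = 500.0 J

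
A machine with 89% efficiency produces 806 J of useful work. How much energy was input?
W_in = W_out/η = 806/0.89 = 905.6 J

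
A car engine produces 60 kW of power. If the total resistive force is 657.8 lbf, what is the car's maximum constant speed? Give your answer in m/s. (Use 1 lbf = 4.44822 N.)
Convert to SI: F = 2926.04 N
P = Fv ⇒ v = P/F = 60000 W/2926.04 N = 20.51 m/s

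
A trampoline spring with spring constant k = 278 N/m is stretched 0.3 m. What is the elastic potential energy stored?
PE = ½kx² = ½(278)(0.3)² = 12.51 J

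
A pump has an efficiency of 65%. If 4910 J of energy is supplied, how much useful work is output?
W_out = η·W_in = 0.65·4910 = 3191.5 J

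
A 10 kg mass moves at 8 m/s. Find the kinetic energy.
KE = ½mv² = ½(10)(8)² = 320.0 J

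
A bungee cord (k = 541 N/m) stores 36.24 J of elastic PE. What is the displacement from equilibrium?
x = √(2·PE/k) = √(2·36.24/541) = 0.366 m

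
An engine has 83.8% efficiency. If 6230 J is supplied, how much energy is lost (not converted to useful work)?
W_lost = W_in(1 − η) = 6230·(1 − 0.838) = 1009 J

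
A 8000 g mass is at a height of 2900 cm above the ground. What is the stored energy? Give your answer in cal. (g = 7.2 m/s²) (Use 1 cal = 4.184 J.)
Convert to SI: m = 8.0 kg, h = 29.0 m
PE = mgh = (8.0)(7.2)(29.0) = 1670.4 J = 399.2 cal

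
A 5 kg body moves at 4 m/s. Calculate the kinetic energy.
KE = ½mv² = ½(5)(4)² = 40.0 J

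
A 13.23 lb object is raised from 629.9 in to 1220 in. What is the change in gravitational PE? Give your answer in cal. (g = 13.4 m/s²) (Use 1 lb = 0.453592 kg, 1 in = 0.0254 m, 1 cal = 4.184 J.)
Convert to SI: m = 6.00102 kg, Δh = 14.9885 m
ΔPE = mgΔh = (6.00102)(13.4)(14.9885) = 1205.28 J = 288.1 cal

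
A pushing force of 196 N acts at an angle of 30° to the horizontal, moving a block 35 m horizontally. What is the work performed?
W = F·d·cosθ = (196)(35)cos(30°) = 5941 J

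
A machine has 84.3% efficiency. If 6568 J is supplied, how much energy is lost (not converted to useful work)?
W_lost = W_in(1 − η) = 6568·(1 − 0.843) = 1031 J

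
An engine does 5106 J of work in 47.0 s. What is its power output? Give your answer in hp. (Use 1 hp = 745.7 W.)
P = W/t = 5106.0/47.0 = 108.638 W = 0.1457 hp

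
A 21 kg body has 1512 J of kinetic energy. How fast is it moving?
v = √(2·KE/m) = √(2·1512/21) = 12.0 m/s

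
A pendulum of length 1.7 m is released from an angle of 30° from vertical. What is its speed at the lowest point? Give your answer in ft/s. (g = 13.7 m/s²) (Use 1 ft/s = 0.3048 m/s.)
h = L(1 − cosθ) = 1.7(1 − cos30°) = 0.227757 m
v = √(2gh) = √(2·13.7·0.227757) = 2.49811 m/s = 8.196 ft/s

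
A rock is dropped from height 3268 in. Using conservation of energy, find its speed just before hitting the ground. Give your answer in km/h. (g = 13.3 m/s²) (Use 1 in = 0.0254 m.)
Convert to SI: h = 83.0072 m
mgh = ½mv² ⇒ v = √(2gh) = √(2·13.3·83.0072) = 46.9893 m/s = 169.2 km/h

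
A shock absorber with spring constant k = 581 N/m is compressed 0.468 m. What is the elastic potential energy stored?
PE = ½kx² = ½(581)(0.468)² = 63.63 J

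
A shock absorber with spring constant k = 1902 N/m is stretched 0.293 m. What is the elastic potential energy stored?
PE = ½kx² = ½(1902)(0.293)² = 81.64 J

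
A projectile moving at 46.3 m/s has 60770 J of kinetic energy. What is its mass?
m = 2·KE/v² = 2·60770/(46.3)² = 56.7 kg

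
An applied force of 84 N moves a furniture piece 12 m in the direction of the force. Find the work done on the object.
W = F·d = (84)(12) = 1008 J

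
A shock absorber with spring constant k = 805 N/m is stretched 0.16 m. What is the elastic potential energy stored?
PE = ½kx² = ½(805)(0.16)² = 10.3 J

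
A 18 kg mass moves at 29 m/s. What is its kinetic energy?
KE = ½mv² = ½(18)(29)² = 7569.0 J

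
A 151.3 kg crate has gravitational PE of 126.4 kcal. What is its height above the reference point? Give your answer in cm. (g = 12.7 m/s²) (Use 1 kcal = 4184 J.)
Convert to SI: m = 151.3 kg, PE = 528858 J
h = PE/(mg) = 528858/(151.3·12.7) = 275.23 m = 27520 cm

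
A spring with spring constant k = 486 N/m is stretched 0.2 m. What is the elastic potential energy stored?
PE = ½kx² = ½(486)(0.2)² = 9.72 J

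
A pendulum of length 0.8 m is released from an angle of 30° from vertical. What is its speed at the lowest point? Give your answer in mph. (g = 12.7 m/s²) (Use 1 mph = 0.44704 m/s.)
h = L(1 − cosθ) = 0.8(1 − cos30°) = 0.10718 m
v = √(2gh) = √(2·12.7·0.10718) = 1.64996 m/s = 3.691 mph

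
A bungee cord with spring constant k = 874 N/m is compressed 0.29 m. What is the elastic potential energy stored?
PE = ½kx² = ½(874)(0.29)² = 36.75 J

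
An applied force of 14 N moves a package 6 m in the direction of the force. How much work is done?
W = F·d = (14)(6) = 84.0 J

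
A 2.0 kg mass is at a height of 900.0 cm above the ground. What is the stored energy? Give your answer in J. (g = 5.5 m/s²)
Convert to SI: m = 2.0 kg, h = 9.0 m
PE = mgh = (2.0)(5.5)(9.0) = 99.0 J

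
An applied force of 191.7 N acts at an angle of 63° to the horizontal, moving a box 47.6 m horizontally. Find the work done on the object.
W = F·d·cosθ = (191.7)(47.6)cos(63°) = 4143 J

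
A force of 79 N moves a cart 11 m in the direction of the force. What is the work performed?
W = F·d = (79)(11) = 869.0 J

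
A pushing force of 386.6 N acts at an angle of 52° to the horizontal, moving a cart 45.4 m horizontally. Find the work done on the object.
W = F·d·cosθ = (386.6)(45.4)cos(52°) = 10810 J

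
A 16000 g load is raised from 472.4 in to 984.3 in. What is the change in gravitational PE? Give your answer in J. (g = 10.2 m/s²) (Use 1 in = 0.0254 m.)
Convert to SI: m = 16.0 kg, Δh = 13.0023 m
ΔPE = mgΔh = (16.0)(10.2)(13.0023) = 2122 J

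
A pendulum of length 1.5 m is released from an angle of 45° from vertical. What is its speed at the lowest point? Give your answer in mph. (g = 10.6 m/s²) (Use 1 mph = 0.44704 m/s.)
h = L(1 − cosθ) = 1.5(1 − cos45°) = 0.43934 m
v = √(2gh) = √(2·10.6·0.43934) = 3.05189 m/s = 6.827 mph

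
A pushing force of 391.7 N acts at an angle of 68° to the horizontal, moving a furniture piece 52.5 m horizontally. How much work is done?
W = F·d·cosθ = (391.7)(52.5)cos(68°) = 7704 J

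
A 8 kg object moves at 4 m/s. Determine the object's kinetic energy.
KE = ½mv² = ½(8)(4)² = 64.0 J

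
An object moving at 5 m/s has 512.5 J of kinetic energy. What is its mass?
m = 2·KE/v² = 2·512.5/(5)² = 41.0 kg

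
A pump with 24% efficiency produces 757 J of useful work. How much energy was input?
W_in = W_out/η = 757/0.24 = 3154 J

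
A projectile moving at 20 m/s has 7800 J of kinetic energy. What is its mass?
m = 2·KE/v² = 2·7800/(20)² = 39.0 kg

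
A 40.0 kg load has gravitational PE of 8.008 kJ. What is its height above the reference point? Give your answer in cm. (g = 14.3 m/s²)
Convert to SI: m = 40.0 kg, PE = 8008.0 J
h = PE/(mg) = 8008.0/(40.0·14.3) = 14.0 m = 1400 cm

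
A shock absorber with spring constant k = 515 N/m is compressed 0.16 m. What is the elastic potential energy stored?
PE = ½kx² = ½(515)(0.16)² = 6.592 J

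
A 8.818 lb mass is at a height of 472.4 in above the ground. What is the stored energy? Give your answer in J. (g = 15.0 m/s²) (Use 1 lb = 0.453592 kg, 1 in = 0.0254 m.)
Convert to SI: m = 3.99977 kg, h = 11.999 m
PE = mgh = (3.99977)(15.0)(11.999) = 719.9 J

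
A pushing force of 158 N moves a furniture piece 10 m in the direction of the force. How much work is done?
W = F·d = (158)(10) = 1580 J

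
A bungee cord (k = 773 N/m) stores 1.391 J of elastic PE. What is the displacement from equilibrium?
x = √(2·PE/k) = √(2·1.391/773) = 0.05999 m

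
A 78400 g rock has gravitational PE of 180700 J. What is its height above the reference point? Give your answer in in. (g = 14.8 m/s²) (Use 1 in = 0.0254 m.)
Convert to SI: m = 78.4 kg, PE = 180700 J
h = PE/(mg) = 180700/(78.4·14.8) = 155.733 m = 6131 in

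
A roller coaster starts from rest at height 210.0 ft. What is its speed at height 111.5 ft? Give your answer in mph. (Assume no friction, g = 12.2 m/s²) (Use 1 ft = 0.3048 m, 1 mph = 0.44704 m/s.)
Convert to SI: h₁−h₂ = 30.0228 m
mgh₁ = mgh₂ + ½mv² ⇒ v = √(2g(h₁−h₂)) = √(2·12.2·30.0228) = 27.0658 m/s = 60.54 mph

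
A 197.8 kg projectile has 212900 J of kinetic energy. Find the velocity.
v = √(2·KE/m) = √(2·212900/197.8) = 46.4 m/s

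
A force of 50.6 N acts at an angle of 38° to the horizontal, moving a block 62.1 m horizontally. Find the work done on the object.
W = F·d·cosθ = (50.6)(62.1)cos(38°) = 2476 J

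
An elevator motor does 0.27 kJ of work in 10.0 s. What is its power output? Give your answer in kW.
Convert to SI: W = 270.0 J, t = 10.0 s
P = W/t = 270.0/10.0 = 27.0 W = 0.027 kW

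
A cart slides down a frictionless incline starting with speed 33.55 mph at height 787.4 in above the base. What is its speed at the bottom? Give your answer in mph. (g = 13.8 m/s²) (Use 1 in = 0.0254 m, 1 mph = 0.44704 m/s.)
Convert to SI: v₀ = 14.9982 m/s, h = 20.0 m
½mv₀² + mgh = ½mv² ⇒ v = √(v₀² + 2gh) = √(14.9982² + 2·13.8·20.0) = 27.8737 m/s = 62.35 mph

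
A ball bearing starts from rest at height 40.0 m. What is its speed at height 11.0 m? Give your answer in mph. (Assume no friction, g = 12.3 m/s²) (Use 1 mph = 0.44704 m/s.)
mgh₁ = mgh₂ + ½mv² ⇒ v = √(2g(h₁−h₂)) = √(2·12.3·29.0) = 26.7095 m/s = 59.75 mph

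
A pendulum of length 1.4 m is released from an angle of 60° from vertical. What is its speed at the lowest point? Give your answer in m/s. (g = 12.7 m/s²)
h = L(1 − cosθ) = 1.4(1 − cos60°) = 0.7 m
v = √(2gh) = √(2·12.7·0.7) = 4.217 m/s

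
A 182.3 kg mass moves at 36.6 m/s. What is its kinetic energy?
KE = ½mv² = ½(182.3)(36.6)² = 122100 J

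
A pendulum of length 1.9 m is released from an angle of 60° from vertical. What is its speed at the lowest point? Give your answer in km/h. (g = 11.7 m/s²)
h = L(1 − cosθ) = 1.9(1 − cos60°) = 0.95 m
v = √(2gh) = √(2·11.7·0.95) = 4.71487 m/s = 16.97 km/h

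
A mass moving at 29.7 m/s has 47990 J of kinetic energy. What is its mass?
m = 2·KE/v² = 2·47990/(29.7)² = 108.8 kg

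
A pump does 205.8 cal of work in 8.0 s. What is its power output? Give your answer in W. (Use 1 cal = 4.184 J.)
Convert to SI: W = 861.067 J, t = 8.0 s
P = W/t = 861.067/8.0 = 107.6 W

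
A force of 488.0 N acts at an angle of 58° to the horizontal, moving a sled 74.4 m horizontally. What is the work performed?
W = F·d·cosθ = (488.0)(74.4)cos(58°) = 19240 J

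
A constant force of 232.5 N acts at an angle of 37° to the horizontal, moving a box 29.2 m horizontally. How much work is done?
W = F·d·cosθ = (232.5)(29.2)cos(37°) = 5422 J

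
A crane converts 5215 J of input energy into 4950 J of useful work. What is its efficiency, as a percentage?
η = W_out/W_in = 4950/5215 = 94.92%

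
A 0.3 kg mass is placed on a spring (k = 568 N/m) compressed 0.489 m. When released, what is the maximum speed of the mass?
½kx² = ½mv² ⇒ v = x√(k/m) = (0.489)√(568/0.3) = 21.28 m/s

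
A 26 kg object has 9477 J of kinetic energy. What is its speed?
v = √(2·KE/m) = √(2·9477/26) = 27.0 m/s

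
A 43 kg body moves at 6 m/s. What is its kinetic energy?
KE = ½mv² = ½(43)(6)² = 774.0 J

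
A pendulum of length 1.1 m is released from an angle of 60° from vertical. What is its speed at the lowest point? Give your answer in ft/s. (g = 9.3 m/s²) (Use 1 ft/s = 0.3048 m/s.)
h = L(1 − cosθ) = 1.1(1 − cos60°) = 0.55 m
v = √(2gh) = √(2·9.3·0.55) = 3.19844 m/s = 10.49 ft/s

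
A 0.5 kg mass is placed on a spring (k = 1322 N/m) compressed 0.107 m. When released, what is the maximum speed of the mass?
½kx² = ½mv² ⇒ v = x√(k/m) = (0.107)√(1322/0.5) = 5.502 m/s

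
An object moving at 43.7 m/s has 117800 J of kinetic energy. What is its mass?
m = 2·KE/v² = 2·117800/(43.7)² = 123.4 kg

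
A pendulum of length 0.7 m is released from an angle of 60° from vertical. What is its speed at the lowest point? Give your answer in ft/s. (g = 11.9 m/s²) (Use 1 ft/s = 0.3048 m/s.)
h = L(1 − cosθ) = 0.7(1 − cos60°) = 0.35 m
v = √(2gh) = √(2·11.9·0.35) = 2.88617 m/s = 9.469 ft/s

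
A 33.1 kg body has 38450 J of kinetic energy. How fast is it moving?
v = √(2·KE/m) = √(2·38450/33.1) = 48.2 m/s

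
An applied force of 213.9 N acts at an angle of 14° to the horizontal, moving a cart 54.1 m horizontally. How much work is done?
W = F·d·cosθ = (213.9)(54.1)cos(14°) = 11230 J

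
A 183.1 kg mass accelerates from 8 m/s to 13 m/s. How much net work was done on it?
W = ΔKE = ½m(v₂² − v₁²) = ½(183.1)(13² − 8²) = 9612.75 J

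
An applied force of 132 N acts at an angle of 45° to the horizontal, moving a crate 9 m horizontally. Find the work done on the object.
W = F·d·cosθ = (132)(9)cos(45°) = 840.0 J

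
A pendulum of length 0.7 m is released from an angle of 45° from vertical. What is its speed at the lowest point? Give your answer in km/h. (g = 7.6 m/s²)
h = L(1 − cosθ) = 0.7(1 − cos45°) = 0.205025 m
v = √(2gh) = √(2·7.6·0.205025) = 1.76533 m/s = 6.355 km/h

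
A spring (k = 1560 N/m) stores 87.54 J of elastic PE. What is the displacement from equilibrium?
x = √(2·PE/k) = √(2·87.54/1560) = 0.335 m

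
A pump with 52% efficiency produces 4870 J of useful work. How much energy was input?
W_in = W_out/η = 4870/0.52 = 9365 J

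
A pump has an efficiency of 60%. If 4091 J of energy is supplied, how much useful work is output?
W_out = η·W_in = 0.6·4091 = 2454.6 J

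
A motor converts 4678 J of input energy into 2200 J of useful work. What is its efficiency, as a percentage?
η = W_out/W_in = 2200/4678 = 47.03%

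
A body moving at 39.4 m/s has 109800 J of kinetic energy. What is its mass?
m = 2·KE/v² = 2·109800/(39.4)² = 141.5 kg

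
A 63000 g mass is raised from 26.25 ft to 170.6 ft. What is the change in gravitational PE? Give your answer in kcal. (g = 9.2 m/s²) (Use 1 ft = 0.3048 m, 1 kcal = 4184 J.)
Convert to SI: m = 63.0 kg, Δh = 43.9979 m
ΔPE = mgΔh = (63.0)(9.2)(43.9979) = 25501.2 J = 6.095 kcal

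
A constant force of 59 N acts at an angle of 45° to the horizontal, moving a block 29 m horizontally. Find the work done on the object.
W = F·d·cosθ = (59)(29)cos(45°) = 1210 J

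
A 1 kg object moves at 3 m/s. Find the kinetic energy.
KE = ½mv² = ½(1)(3)² = 4.5 J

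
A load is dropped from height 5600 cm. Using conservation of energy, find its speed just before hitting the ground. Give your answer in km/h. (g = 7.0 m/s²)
Convert to SI: h = 56.0 m
mgh = ½mv² ⇒ v = √(2gh) = √(2·7.0·56.0) = 28.0 m/s = 100.8 km/h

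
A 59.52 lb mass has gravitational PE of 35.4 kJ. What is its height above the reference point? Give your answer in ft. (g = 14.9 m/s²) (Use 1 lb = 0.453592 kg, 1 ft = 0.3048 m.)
Convert to SI: m = 26.9978 kg, PE = 35400.0 J
h = PE/(mg) = 35400.0/(26.9978·14.9) = 88.0012 m = 288.7 ft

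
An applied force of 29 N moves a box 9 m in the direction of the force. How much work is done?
W = F·d = (29)(9) = 261.0 J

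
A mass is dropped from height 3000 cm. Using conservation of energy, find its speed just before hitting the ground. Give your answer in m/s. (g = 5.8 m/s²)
Convert to SI: h = 30.0 m
mgh = ½mv² ⇒ v = √(2gh) = √(2·5.8·30.0) = 18.65 m/s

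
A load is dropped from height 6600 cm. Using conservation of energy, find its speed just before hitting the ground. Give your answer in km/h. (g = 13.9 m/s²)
Convert to SI: h = 66.0 m
mgh = ½mv² ⇒ v = √(2gh) = √(2·13.9·66.0) = 42.8346 m/s = 154.2 km/h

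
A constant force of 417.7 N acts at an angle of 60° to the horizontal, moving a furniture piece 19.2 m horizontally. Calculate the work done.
W = F·d·cosθ = (417.7)(19.2)cos(60°) = 4010 J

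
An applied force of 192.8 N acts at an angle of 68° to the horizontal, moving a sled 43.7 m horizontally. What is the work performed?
W = F·d·cosθ = (192.8)(43.7)cos(68°) = 3156 J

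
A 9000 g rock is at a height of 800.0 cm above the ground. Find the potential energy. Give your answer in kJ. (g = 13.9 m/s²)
Convert to SI: m = 9.0 kg, h = 8.0 m
PE = mgh = (9.0)(13.9)(8.0) = 1000.8 J = 1.001 kJ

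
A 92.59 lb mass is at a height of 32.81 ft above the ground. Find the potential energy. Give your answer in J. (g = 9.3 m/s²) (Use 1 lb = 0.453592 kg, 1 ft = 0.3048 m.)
Convert to SI: m = 41.9981 kg, h = 10.0005 m
PE = mgh = (41.9981)(9.3)(10.0005) = 3906 J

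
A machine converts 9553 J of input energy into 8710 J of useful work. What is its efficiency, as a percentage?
η = W_out/W_in = 8710/9553 = 91.18%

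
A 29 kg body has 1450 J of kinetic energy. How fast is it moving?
v = √(2·KE/m) = √(2·1450/29) = 10.0 m/s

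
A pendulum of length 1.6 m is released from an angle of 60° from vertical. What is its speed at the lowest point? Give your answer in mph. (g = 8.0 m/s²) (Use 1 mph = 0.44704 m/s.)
h = L(1 − cosθ) = 1.6(1 − cos60°) = 0.8 m
v = √(2gh) = √(2·8.0·0.8) = 3.57771 m/s = 8.003 mph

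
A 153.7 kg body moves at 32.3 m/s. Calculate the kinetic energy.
KE = ½mv² = ½(153.7)(32.3)² = 80180 J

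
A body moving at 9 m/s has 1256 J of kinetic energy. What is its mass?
m = 2·KE/v² = 2·1256/(9)² = 31.01 kg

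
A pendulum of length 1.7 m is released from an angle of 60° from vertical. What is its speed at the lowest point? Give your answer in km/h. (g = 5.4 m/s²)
h = L(1 − cosθ) = 1.7(1 − cos60°) = 0.85 m
v = √(2gh) = √(2·5.4·0.85) = 3.02985 m/s = 10.91 km/h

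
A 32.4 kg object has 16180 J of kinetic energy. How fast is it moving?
v = √(2·KE/m) = √(2·16180/32.4) = 31.6 m/s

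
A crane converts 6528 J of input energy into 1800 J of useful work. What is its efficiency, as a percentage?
η = W_out/W_in = 1800/6528 = 27.57%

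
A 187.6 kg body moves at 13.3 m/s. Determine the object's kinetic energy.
KE = ½mv² = ½(187.6)(13.3)² = 16590 J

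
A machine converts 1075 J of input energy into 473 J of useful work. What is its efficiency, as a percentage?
η = W_out/W_in = 473/1075 = 44.0%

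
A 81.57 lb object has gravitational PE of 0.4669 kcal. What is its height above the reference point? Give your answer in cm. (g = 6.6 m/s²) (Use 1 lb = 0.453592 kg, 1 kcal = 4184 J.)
Convert to SI: m = 36.9995 kg, PE = 1953.51 J
h = PE/(mg) = 1953.51/(36.9995·6.6) = 7.99974 m = 800.0 cm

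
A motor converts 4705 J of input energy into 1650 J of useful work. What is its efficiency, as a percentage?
η = W_out/W_in = 1650/4705 = 35.07%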